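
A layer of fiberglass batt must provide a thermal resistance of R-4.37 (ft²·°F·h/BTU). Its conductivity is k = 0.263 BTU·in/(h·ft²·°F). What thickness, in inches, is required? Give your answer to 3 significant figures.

1.15 in

L = R × k = 4.37 × 0.263 = 1.149 in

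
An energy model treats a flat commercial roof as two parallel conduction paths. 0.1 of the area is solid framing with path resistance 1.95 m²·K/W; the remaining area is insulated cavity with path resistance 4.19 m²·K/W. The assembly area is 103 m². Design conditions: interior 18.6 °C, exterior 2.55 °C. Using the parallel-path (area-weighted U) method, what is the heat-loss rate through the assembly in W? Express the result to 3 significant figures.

440 W

U_eff = 0.9/4.19 + 0.1/1.95 = 0.2148 + 0.05128 = 0.2661
R_eff = 1/U_eff = 3.758 m²·K/W
Q = 103 × (18.6 − 2.55) / 3.758 = 439.9 W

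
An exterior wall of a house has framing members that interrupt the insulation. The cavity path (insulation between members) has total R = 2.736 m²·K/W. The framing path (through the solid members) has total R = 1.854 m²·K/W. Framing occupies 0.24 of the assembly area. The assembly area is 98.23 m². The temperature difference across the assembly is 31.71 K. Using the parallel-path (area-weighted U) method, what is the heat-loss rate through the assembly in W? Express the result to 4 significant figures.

U_eff = 0.76/2.736 + 0.24/1.854 = 0.27778 + 0.12945 = 0.40723
R_eff = 1/U_eff = 2.4556 m²·K/W
Q = 98.23 × 31.71 / 2.4556 = 1268.5 W

1268 W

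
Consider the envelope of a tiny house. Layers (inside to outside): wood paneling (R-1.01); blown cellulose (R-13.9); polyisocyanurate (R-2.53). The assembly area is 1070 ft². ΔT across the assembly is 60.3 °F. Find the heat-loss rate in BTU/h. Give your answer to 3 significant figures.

R_total = 1.01 + 13.9 + 2.53 = 17.44 ft²·°F·h/BTU
Q = A·ΔT/R = 1070 × 60.3 / 17.44 = 3700 BTU/h

3700 BTU/h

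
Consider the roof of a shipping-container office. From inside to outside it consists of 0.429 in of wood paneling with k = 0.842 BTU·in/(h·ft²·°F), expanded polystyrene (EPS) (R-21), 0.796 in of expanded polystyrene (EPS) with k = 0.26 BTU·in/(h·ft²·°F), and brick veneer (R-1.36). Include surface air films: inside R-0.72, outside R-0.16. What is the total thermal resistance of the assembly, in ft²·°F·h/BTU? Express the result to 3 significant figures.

0.429/0.842 = 0.5095
0.796/0.26 = 3.062
R_total = 0.72 + 0.5095 + 21 + 3.062 + 1.36 + 0.16 = 26.81 ft²·°F·h/BTU

26.8 ft²·°F·h/BTU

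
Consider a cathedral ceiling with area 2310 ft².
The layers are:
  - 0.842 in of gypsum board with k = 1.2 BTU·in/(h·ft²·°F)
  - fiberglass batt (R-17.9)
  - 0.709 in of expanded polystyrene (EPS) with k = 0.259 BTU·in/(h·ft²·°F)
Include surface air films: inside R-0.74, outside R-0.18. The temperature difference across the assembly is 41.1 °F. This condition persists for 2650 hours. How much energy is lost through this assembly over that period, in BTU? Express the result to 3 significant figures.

0.842/1.2 = 0.7017
0.709/0.259 = 2.737
R_total = 0.74 + 0.7017 + 17.9 + 2.737 + 0.18 = 22.26 ft²·°F·h/BTU
Q = 2310 × 41.1 / 22.26 = 4265 BTU/h
E = 4265 × 2650 = 11300000 BTU

11300000 BTU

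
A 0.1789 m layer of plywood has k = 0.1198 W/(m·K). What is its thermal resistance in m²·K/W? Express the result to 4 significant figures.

R = L/k = 0.1789/0.1198 = 1.4933 m²·K/W

1.493 m²·K/W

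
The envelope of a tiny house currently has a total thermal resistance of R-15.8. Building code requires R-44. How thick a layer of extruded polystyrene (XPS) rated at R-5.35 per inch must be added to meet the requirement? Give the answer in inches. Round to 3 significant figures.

ΔR = 44 − 15.8 = 28.2 ft²·°F·h/BTU
L = ΔR / (R/in) = 28.2/5.35 = 5.271 in

5.27 in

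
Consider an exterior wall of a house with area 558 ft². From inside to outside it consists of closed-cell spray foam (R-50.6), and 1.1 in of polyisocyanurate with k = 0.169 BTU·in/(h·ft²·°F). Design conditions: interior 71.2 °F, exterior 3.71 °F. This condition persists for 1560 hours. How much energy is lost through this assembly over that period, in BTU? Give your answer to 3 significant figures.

1.1/0.169 = 6.509
R_total = 50.6 + 6.509 = 57.11 ft²·°F·h/BTU
Q = 558 × (71.2 − 3.71) / 57.11 = 659.4 BTU/h
E = 659.4 × 1560 = 1029000 BTU

1030000 BTU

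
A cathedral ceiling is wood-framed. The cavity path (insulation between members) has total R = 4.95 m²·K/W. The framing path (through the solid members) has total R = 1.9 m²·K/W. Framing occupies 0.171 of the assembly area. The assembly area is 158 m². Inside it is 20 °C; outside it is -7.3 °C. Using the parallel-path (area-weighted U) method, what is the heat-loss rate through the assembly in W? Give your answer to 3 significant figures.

U_eff = 0.829/4.95 + 0.171/1.9 = 0.1675 + 0.09 = 0.2575
R_eff = 1/U_eff = 3.884 m²·K/W
Q = 158 × (20 − (-7.3)) / 3.884 = 1111 W

1110 W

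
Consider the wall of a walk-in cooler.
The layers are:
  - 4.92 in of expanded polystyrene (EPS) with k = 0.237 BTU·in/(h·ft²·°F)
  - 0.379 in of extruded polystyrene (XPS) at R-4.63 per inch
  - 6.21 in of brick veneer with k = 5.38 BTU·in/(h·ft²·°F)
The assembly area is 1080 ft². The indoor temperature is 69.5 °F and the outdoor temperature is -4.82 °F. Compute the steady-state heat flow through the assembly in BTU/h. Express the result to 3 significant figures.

4.92/0.237 = 20.76
0.379 × 4.63 = 1.755
6.21/5.38 = 1.154
R_total = 20.76 + 1.755 + 1.154 = 23.67 ft²·°F·h/BTU
Q = A·ΔT/R = 1080 × (69.5 − (-4.82)) / 23.67 = 3391 BTU/h

3390 BTU/h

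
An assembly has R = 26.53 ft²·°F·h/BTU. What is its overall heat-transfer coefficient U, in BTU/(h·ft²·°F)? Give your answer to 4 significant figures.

0.03769 BTU/(h·ft²·°F)

U = 1/R = 1/26.53 = 0.037693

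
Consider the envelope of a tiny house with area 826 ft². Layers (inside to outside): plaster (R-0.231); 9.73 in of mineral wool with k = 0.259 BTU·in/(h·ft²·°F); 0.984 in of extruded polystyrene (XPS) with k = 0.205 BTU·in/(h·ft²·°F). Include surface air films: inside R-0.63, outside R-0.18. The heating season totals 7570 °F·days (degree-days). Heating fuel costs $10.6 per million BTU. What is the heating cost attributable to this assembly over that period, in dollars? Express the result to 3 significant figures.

36.6 dollars

9.73/0.259 = 37.57
0.984/0.205 = 4.8
R_total = 0.63 + 0.231 + 37.57 + 4.8 + 0.18 = 43.41 ft²·°F·h/BTU
E = A × HDD × 24 / R = 826 × 7570 × 24 / 43.41 = 3457000 BTU
Cost = 3457000/10⁶ × 10.6 = $36.65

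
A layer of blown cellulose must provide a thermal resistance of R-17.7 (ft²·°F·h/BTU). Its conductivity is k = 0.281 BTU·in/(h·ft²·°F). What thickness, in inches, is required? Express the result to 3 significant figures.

L = R × k = 17.7 × 0.281 = 4.974 in

4.97 in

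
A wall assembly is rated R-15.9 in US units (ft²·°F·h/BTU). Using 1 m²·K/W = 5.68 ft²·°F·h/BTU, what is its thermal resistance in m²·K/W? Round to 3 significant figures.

R_SI = 15.9/5.68 = 2.799

2.80 m²·K/W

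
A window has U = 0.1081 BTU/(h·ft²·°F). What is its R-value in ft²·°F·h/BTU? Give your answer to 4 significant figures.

9.251 ft²·°F·h/BTU

R = 1/U = 1/0.1081 = 9.2507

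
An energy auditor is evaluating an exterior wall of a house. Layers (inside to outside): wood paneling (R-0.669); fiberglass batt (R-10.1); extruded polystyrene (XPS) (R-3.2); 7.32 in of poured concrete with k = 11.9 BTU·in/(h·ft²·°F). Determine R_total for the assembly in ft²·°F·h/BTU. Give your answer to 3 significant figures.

7.32/11.9 = 0.6151
R_total = 0.669 + 10.1 + 3.2 + 0.6151 = 14.58 ft²·°F·h/BTU

14.6 ft²·°F·h/BTU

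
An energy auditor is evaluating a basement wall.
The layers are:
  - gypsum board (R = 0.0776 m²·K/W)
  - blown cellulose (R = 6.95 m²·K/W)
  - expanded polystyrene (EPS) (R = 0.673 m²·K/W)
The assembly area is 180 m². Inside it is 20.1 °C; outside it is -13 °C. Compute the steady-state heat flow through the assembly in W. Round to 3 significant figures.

774 W

R_total = 0.0776 + 6.95 + 0.673 = 7.701 m²·K/W
Q = A·ΔT/R = 180 × (20.1 − (-13)) / 7.701 = 773.7 W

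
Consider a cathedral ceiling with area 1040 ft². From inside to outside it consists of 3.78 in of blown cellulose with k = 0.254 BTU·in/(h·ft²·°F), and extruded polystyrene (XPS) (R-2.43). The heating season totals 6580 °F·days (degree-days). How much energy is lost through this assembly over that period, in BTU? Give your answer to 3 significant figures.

3.78/0.254 = 14.88
R_total = 14.88 + 2.43 = 17.31 ft²·°F·h/BTU
E = A × HDD × 24 / R = 1040 × 6580 × 24 / 17.31 = 9487000 BTU

9490000 BTU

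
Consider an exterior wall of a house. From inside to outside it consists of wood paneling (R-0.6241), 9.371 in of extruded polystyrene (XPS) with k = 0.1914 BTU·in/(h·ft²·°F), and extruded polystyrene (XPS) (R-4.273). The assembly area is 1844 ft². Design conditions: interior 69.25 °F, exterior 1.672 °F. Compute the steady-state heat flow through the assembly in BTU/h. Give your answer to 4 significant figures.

2314 BTU/h

9.371/0.1914 = 48.96
R_total = 0.6241 + 48.96 + 4.273 = 53.857 ft²·°F·h/BTU
Q = A·ΔT/R = 1844 × (69.25 − 1.672) / 53.857 = 2313.8 BTU/h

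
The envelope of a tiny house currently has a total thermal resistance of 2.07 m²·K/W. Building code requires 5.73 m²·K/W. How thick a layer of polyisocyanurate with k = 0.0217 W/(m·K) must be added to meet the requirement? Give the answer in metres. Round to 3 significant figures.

0.0794 m

ΔR = 5.73 − 2.07 = 3.66 m²·K/W
L = ΔR × k = 3.66 × 0.0217 = 0.07942 m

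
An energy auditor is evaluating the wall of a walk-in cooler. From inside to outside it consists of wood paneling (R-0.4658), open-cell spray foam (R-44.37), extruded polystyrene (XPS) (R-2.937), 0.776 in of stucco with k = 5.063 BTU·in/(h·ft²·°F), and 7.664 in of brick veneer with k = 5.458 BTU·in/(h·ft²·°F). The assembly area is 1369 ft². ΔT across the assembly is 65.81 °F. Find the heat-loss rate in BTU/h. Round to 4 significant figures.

0.776/5.063 = 0.15327
7.664/5.458 = 1.4042
R_total = 0.4658 + 44.37 + 2.937 + 0.15327 + 1.4042 = 49.33 ft²·°F·h/BTU
Q = A·ΔT/R = 1369 × 65.81 / 49.33 = 1826.3 BTU/h

1826 BTU/h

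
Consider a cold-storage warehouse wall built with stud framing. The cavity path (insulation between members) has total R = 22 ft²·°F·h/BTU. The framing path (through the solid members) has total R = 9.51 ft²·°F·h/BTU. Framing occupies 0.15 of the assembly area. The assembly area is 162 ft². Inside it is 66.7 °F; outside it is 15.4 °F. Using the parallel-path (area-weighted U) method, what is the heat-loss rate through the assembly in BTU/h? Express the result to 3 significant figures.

U_eff = 0.85/22 + 0.15/9.51 = 0.03864 + 0.01577 = 0.05441
R_eff = 1/U_eff = 18.38 ft²·°F·h/BTU
Q = 162 × (66.7 − 15.4) / 18.38 = 452.2 BTU/h

452 BTU/h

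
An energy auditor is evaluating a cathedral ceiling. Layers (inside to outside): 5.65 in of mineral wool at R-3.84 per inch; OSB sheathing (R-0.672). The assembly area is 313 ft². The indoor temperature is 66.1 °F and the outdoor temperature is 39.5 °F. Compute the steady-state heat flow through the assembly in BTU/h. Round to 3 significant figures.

372 BTU/h

5.65 × 3.84 = 21.7
R_total = 21.7 + 0.672 = 22.37 ft²·°F·h/BTU
Q = A·ΔT/R = 313 × (66.1 − 39.5) / 22.37 = 372.2 BTU/h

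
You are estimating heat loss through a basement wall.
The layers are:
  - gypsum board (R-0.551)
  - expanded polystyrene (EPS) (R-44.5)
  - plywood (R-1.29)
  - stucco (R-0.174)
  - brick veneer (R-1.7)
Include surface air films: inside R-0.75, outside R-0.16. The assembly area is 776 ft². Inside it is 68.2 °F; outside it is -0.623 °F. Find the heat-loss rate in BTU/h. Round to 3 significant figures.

R_total = 0.75 + 0.551 + 44.5 + 1.29 + 0.174 + 1.7 + 0.16 = 49.12 ft²·°F·h/BTU
Q = A·ΔT/R = 776 × (68.2 − (-0.623)) / 49.12 = 1087 BTU/h

1090 BTU/h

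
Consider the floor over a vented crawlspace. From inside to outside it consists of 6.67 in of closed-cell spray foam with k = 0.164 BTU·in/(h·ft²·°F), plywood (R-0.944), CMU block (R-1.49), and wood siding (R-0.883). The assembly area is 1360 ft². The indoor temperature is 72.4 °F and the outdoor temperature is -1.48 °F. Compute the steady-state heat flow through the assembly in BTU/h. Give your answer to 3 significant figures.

6.67/0.164 = 40.67
R_total = 40.67 + 0.944 + 1.49 + 0.883 = 43.99 ft²·°F·h/BTU
Q = A·ΔT/R = 1360 × (72.4 − (-1.48)) / 43.99 = 2284 BTU/h

2280 BTU/h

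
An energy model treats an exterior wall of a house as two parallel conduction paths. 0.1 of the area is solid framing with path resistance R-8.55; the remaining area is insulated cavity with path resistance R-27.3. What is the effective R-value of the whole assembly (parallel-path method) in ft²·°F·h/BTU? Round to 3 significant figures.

U_eff = 0.9/27.3 + 0.1/8.55 = 0.03297 + 0.0117 = 0.04466
R_eff = 1/U_eff = 22.39 ft²·°F·h/BTU

22.4 ft²·°F·h/BTU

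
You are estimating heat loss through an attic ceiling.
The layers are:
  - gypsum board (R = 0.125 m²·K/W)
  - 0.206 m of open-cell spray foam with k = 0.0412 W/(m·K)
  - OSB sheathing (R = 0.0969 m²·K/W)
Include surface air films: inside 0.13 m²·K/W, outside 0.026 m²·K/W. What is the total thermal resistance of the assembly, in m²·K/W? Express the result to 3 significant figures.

0.206/0.0412 = 5
R_total = 0.13 + 0.125 + 5 + 0.0969 + 0.026 = 5.378 m²·K/W

5.38 m²·K/W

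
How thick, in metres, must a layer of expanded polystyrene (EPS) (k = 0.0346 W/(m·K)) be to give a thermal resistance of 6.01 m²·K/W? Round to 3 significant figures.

0.208 m

L = R·k = 6.01 × 0.0346 = 0.2079 m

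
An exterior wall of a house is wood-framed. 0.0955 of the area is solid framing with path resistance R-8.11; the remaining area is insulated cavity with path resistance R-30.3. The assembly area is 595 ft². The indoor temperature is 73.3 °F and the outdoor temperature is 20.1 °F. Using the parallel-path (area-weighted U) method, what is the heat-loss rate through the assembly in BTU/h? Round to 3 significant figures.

U_eff = 0.9045/30.3 + 0.0955/8.11 = 0.02985 + 0.01178 = 0.04163
R_eff = 1/U_eff = 24.02 ft²·°F·h/BTU
Q = 595 × (73.3 − 20.1) / 24.02 = 1318 BTU/h

1320 BTU/h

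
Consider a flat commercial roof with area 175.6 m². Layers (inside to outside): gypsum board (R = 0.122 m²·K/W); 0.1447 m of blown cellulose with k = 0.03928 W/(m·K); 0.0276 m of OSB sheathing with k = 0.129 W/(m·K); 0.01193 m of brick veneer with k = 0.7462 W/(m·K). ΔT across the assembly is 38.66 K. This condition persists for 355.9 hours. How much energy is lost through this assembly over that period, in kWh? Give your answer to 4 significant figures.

0.1447/0.03928 = 3.6838
0.0276/0.129 = 0.21395
0.01193/0.7462 = 0.015988
R_total = 0.122 + 3.6838 + 0.21395 + 0.015988 = 4.0357 m²·K/W
Q = 175.6 × 38.66 / 4.0357 = 1682.1 W
E = 1682.1 W × 355.9 h / 1000 = 598.67 kWh

598.7 kWh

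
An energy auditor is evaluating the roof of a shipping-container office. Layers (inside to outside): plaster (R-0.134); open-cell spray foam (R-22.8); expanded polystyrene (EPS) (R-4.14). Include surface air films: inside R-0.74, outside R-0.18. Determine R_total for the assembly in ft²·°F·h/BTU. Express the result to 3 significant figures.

28.0 ft²·°F·h/BTU

R_total = 0.74 + 0.134 + 22.8 + 4.14 + 0.18 = 27.99 ft²·°F·h/BTU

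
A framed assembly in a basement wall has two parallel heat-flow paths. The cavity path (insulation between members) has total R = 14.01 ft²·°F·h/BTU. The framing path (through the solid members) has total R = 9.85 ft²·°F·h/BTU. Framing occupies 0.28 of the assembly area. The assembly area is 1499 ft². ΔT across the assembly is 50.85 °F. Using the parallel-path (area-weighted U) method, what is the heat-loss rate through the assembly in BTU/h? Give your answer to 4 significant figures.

6084 BTU/h

U_eff = 0.72/14.01 + 0.28/9.85 = 0.051392 + 0.028426 = 0.079818
R_eff = 1/U_eff = 12.528 ft²·°F·h/BTU
Q = 1499 × 50.85 / 12.528 = 6084.1 BTU/h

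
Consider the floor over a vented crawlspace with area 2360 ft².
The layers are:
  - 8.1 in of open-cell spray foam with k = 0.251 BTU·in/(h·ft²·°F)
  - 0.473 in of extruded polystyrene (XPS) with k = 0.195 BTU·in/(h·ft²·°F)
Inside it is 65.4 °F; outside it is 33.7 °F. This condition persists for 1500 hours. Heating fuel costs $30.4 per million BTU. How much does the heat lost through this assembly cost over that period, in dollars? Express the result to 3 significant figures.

98.3 dollars

8.1/0.251 = 32.27
0.473/0.195 = 2.426
R_total = 32.27 + 2.426 = 34.7 ft²·°F·h/BTU
Q = 2360 × (65.4 − 33.7) / 34.7 = 2156 BTU/h
E = 2156 × 1500 = 3234000 BTU
Cost = 3234000/10⁶ × 30.4 = $98.32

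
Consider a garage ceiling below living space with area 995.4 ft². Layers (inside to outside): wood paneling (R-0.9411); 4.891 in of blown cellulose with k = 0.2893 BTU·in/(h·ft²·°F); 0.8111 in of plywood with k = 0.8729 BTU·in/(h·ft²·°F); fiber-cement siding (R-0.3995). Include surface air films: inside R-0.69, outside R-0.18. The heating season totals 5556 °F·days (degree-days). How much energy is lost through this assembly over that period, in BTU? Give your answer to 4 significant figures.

6621000 BTU

4.891/0.2893 = 16.906
0.8111/0.8729 = 0.9292
R_total = 0.69 + 0.9411 + 16.906 + 0.9292 + 0.3995 + 0.18 = 20.046 ft²·°F·h/BTU
E = A × HDD × 24 / R = 995.4 × 5556 × 24 / 20.046 = 6621300 BTU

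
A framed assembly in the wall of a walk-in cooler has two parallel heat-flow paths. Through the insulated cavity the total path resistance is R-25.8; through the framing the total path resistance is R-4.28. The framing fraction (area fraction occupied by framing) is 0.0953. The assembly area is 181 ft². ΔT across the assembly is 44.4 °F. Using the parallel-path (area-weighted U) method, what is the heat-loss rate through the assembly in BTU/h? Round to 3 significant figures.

U_eff = 0.9047/25.8 + 0.0953/4.28 = 0.03507 + 0.02227 = 0.05733
R_eff = 1/U_eff = 17.44 ft²·°F·h/BTU
Q = 181 × 44.4 / 17.44 = 460.7 BTU/h

461 BTU/h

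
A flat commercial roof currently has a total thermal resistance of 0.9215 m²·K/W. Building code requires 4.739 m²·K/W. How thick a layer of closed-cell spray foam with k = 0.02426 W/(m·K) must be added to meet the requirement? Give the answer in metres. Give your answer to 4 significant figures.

0.09261 m

ΔR = 4.739 − 0.9215 = 3.8175 m²·K/W
L = ΔR × k = 3.8175 × 0.02426 = 0.092613 m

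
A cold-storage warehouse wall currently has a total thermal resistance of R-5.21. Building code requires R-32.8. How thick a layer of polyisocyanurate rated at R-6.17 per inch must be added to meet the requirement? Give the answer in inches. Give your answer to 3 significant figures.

4.47 in

ΔR = 32.8 − 5.21 = 27.59 ft²·°F·h/BTU
L = ΔR / (R/in) = 27.59/6.17 = 4.472 in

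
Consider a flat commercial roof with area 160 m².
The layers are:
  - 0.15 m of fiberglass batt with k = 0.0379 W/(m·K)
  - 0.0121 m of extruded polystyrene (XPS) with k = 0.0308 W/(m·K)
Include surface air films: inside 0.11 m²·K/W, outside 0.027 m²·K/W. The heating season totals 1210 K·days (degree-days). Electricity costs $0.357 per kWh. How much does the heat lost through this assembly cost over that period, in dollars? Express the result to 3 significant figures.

370 dollars

0.15/0.0379 = 3.958
0.0121/0.0308 = 0.3929
R_total = 0.11 + 3.958 + 0.3929 + 0.027 = 4.488 m²·K/W
E = A × HDD × 24 / R / 1000 = 160 × 1210 × 24 / 4.488 / 1000 = 1035 kWh
Cost = 1035 × 0.357 = $369.6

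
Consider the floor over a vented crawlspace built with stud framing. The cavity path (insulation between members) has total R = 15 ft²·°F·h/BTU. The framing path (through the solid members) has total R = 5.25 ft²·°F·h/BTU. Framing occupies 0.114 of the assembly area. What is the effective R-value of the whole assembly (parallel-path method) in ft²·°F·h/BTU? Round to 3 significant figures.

12.4 ft²·°F·h/BTU

U_eff = 0.886/15 + 0.114/5.25 = 0.05907 + 0.02171 = 0.08078
R_eff = 1/U_eff = 12.38 ft²·°F·h/BTU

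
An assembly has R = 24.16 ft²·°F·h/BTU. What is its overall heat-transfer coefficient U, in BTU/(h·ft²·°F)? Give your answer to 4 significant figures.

U = 1/R = 1/24.16 = 0.041391

0.04139 BTU/(h·ft²·°F)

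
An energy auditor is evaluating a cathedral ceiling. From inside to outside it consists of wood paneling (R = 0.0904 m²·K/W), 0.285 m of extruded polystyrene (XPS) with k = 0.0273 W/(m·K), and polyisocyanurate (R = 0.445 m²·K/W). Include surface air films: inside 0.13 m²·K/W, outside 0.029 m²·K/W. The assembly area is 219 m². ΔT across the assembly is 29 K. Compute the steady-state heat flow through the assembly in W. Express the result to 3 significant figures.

570 W

0.285/0.0273 = 10.44
R_total = 0.13 + 0.0904 + 10.44 + 0.445 + 0.029 = 11.13 m²·K/W
Q = A·ΔT/R = 219 × 29 / 11.13 = 570.4 W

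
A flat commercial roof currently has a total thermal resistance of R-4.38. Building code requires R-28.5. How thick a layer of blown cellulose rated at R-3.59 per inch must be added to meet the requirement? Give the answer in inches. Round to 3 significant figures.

ΔR = 28.5 − 4.38 = 24.12 ft²·°F·h/BTU
L = ΔR / (R/in) = 24.12/3.59 = 6.719 in

6.72 in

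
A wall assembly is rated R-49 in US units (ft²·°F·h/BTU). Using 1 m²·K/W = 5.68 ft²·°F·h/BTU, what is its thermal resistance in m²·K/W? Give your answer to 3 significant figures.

8.63 m²·K/W

R_SI = 49/5.68 = 8.627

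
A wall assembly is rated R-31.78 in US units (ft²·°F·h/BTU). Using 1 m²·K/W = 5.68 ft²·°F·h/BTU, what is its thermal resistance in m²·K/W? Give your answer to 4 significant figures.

5.595 m²·K/W

R_SI = 31.78/5.68 = 5.5951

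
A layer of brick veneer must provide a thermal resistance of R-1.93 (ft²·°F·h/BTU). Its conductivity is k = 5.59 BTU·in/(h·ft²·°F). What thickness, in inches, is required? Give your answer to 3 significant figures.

L = R × k = 1.93 × 5.59 = 10.79 in

10.8 in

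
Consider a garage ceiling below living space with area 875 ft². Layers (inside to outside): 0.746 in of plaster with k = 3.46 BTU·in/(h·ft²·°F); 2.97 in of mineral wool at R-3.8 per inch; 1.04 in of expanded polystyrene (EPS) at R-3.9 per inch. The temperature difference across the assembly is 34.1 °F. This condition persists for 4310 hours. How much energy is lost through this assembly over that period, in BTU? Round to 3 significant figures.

0.746/3.46 = 0.2156
2.97 × 3.8 = 11.29
1.04 × 3.9 = 4.056
R_total = 0.2156 + 11.29 + 4.056 = 15.56 ft²·°F·h/BTU
Q = 875 × 34.1 / 15.56 = 1918 BTU/h
E = 1918 × 4310 = 8266000 BTU

8270000 BTU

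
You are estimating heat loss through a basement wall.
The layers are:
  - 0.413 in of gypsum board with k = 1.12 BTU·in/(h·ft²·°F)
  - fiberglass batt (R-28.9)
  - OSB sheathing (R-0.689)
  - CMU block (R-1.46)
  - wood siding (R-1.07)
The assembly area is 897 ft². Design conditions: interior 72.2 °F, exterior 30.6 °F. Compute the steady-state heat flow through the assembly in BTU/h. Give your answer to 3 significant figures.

1150 BTU/h

0.413/1.12 = 0.3687
R_total = 0.3687 + 28.9 + 0.689 + 1.46 + 1.07 = 32.49 ft²·°F·h/BTU
Q = A·ΔT/R = 897 × (72.2 − 30.6) / 32.49 = 1149 BTU/h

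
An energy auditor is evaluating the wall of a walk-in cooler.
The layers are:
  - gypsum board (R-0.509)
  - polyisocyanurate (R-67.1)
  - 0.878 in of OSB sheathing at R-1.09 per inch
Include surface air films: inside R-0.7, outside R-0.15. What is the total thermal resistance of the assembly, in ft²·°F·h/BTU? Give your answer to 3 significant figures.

0.878 × 1.09 = 0.957
R_total = 0.7 + 0.509 + 67.1 + 0.957 + 0.15 = 69.42 ft²·°F·h/BTU

69.4 ft²·°F·h/BTU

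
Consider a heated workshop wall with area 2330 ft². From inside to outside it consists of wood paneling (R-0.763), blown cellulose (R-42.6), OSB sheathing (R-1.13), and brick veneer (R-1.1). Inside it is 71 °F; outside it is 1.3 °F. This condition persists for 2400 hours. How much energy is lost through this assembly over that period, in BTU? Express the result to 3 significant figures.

R_total = 0.763 + 42.6 + 1.13 + 1.1 = 45.59 ft²·°F·h/BTU
Q = 2330 × (71 − 1.3) / 45.59 = 3562 BTU/h
E = 3562 × 2400 = 8549000 BTU

8550000 BTU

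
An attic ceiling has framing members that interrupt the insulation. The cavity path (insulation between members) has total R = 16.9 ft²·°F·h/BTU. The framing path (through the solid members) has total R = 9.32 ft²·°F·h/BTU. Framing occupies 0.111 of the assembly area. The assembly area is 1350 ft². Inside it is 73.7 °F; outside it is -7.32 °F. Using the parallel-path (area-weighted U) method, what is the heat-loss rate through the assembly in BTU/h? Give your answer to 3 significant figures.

7060 BTU/h

U_eff = 0.889/16.9 + 0.111/9.32 = 0.0526 + 0.01191 = 0.06451
R_eff = 1/U_eff = 15.5 ft²·°F·h/BTU
Q = 1350 × (73.7 − (-7.32)) / 15.5 = 7056 BTU/h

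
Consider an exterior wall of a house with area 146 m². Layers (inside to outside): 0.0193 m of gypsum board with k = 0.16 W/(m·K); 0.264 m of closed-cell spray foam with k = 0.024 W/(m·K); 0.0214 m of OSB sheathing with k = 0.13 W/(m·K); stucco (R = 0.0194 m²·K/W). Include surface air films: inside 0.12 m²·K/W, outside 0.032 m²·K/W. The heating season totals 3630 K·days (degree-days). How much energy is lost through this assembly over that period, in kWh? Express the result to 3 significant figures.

1110 kWh

0.0193/0.16 = 0.1206
0.264/0.024 = 11
0.0214/0.13 = 0.1646
R_total = 0.12 + 0.1206 + 11 + 0.1646 + 0.0194 + 0.032 = 11.46 m²·K/W
E = A × HDD × 24 / R / 1000 = 146 × 3630 × 24 / 11.46 / 1000 = 1110 kWh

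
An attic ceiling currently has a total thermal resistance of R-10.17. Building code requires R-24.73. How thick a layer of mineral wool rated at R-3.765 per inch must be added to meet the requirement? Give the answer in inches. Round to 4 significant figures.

ΔR = 24.73 − 10.17 = 14.56 ft²·°F·h/BTU
L = ΔR / (R/in) = 14.56/3.765 = 3.8672 in

3.867 in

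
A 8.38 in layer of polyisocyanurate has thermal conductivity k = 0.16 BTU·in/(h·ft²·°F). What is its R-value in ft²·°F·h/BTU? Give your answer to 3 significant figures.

52.4 ft²·°F·h/BTU

R = L/k = 8.38/0.16 = 52.38 ft²·°F·h/BTU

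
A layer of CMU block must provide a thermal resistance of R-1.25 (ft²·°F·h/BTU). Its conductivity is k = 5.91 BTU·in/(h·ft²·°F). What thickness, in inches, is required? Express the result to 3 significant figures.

7.39 in

L = R × k = 1.25 × 5.91 = 7.388 in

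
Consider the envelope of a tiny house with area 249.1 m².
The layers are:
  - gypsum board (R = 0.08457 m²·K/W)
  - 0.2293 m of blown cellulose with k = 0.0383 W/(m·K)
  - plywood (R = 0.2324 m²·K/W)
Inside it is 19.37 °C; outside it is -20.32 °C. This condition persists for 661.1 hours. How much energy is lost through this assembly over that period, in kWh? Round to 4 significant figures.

0.2293/0.0383 = 5.9869
R_total = 0.08457 + 5.9869 + 0.2324 = 6.3039 m²·K/W
Q = 249.1 × (19.37 − (-20.32)) / 6.3039 = 1568.4 W
E = 1568.4 W × 661.1 h / 1000 = 1036.8 kWh

1037 kWh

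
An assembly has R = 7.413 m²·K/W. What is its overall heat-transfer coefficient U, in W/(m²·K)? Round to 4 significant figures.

0.1349 W/(m²·K)

U = 1/R = 1/7.413 = 0.1349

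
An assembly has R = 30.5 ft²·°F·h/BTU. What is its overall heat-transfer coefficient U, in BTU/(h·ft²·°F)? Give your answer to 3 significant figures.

0.0328 BTU/(h·ft²·°F)

U = 1/R = 1/30.5 = 0.03279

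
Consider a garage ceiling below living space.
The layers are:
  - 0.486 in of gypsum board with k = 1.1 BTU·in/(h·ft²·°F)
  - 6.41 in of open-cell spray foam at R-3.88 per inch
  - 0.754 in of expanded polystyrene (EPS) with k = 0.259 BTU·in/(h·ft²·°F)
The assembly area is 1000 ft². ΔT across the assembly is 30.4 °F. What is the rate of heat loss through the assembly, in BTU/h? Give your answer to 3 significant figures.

0.486/1.1 = 0.4418
6.41 × 3.88 = 24.87
0.754/0.259 = 2.911
R_total = 0.4418 + 24.87 + 2.911 = 28.22 ft²·°F·h/BTU
Q = A·ΔT/R = 1000 × 30.4 / 28.22 = 1077 BTU/h

1080 BTU/h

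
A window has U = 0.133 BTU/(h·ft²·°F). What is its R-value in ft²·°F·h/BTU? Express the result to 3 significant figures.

7.52 ft²·°F·h/BTU

R = 1/U = 1/0.133 = 7.519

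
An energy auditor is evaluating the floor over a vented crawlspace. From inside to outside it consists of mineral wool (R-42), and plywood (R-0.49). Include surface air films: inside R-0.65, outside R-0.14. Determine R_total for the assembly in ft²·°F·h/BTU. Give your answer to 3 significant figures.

R_total = 0.65 + 42 + 0.49 + 0.14 = 43.28 ft²·°F·h/BTU

43.3 ft²·°F·h/BTU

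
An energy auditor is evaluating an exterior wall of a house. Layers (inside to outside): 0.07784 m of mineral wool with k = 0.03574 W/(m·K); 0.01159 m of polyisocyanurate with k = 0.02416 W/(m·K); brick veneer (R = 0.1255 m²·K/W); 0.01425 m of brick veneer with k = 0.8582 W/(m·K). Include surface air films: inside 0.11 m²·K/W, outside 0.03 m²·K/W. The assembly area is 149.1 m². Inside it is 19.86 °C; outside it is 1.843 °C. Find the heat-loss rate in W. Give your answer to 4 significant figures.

913.8 W

0.07784/0.03574 = 2.178
0.01159/0.02416 = 0.47972
0.01425/0.8582 = 0.016605
R_total = 0.11 + 2.178 + 0.47972 + 0.1255 + 0.016605 + 0.03 = 2.9398 m²·K/W
Q = A·ΔT/R = 149.1 × (19.86 − 1.843) / 2.9398 = 913.79 W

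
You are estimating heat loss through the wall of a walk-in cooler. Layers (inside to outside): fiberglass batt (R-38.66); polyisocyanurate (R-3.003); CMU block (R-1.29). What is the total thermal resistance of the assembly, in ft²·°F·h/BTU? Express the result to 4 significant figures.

R_total = 38.66 + 3.003 + 1.29 = 42.953 ft²·°F·h/BTU

42.95 ft²·°F·h/BTU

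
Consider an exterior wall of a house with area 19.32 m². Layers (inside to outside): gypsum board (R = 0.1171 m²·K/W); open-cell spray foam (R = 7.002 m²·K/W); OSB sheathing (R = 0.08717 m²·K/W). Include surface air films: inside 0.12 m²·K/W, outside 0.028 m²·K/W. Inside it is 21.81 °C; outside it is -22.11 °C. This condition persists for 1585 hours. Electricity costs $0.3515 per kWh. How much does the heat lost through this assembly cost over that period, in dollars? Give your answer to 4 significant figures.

64.28 dollars

R_total = 0.12 + 0.1171 + 7.002 + 0.08717 + 0.028 = 7.3543 m²·K/W
Q = 19.32 × (21.81 − (-22.11)) / 7.3543 = 115.38 W
E = 115.38 W × 1585 h / 1000 = 182.88 kWh
Cost = 182.88 × 0.3515 = $64.281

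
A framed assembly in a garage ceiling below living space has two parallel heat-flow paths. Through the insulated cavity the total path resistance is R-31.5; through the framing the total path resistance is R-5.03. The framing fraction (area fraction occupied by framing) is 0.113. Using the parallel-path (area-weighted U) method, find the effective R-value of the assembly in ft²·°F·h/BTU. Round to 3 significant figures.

U_eff = 0.887/31.5 + 0.113/5.03 = 0.02816 + 0.02247 = 0.05062
R_eff = 1/U_eff = 19.75 ft²·°F·h/BTU

19.8 ft²·°F·h/BTU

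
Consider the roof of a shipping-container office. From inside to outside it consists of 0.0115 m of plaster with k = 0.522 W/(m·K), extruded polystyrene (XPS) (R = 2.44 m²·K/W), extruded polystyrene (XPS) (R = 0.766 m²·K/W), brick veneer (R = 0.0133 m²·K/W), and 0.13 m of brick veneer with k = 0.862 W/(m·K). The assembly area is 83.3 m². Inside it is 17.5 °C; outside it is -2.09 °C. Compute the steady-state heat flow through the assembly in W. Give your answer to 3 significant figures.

0.0115/0.522 = 0.02203
0.13/0.862 = 0.1508
R_total = 0.02203 + 2.44 + 0.766 + 0.0133 + 0.1508 = 3.392 m²·K/W
Q = A·ΔT/R = 83.3 × (17.5 − (-2.09)) / 3.392 = 481.1 W

481 W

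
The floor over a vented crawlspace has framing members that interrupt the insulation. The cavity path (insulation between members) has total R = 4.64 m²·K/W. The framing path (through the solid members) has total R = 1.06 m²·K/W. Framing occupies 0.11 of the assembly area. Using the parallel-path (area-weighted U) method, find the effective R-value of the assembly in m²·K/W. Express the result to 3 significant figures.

U_eff = 0.89/4.64 + 0.11/1.06 = 0.1918 + 0.1038 = 0.2956
R_eff = 1/U_eff = 3.383 m²·K/W

3.38 m²·K/W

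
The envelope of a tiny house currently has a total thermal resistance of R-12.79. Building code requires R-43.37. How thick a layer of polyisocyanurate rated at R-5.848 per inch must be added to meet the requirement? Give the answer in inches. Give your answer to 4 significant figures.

5.229 in

ΔR = 43.37 − 12.79 = 30.58 ft²·°F·h/BTU
L = ΔR / (R/in) = 30.58/5.848 = 5.2291 in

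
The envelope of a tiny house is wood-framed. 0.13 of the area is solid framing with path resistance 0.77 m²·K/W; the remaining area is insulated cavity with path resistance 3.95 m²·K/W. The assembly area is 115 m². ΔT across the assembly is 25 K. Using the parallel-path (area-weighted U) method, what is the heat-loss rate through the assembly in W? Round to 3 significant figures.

U_eff = 0.87/3.95 + 0.13/0.77 = 0.2203 + 0.1688 = 0.3891
R_eff = 1/U_eff = 2.57 m²·K/W
Q = 115 × 25 / 2.57 = 1119 W

1120 W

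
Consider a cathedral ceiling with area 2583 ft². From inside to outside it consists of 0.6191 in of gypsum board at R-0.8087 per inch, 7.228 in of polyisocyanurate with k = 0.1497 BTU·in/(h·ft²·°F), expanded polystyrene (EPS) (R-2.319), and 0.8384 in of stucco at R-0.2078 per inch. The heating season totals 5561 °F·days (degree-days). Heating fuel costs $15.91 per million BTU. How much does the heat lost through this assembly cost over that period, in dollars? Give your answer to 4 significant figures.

107.0 dollars

0.6191 × 0.8087 = 0.50067
7.228/0.1497 = 48.283
0.8384 × 0.2078 = 0.17422
R_total = 0.50067 + 48.283 + 2.319 + 0.17422 = 51.277 ft²·°F·h/BTU
E = A × HDD × 24 / R = 2583 × 5561 × 24 / 51.277 = 6723000 BTU
Cost = 6723000/10⁶ × 15.91 = $106.96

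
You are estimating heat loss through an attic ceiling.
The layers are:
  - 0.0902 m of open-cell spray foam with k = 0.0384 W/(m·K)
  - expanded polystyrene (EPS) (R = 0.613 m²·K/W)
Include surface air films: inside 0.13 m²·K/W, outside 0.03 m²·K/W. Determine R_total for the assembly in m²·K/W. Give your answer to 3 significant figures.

3.12 m²·K/W

0.0902/0.0384 = 2.349
R_total = 0.13 + 2.349 + 0.613 + 0.03 = 3.122 m²·K/W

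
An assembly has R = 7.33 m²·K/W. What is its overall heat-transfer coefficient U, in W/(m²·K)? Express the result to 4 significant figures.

0.1364 W/(m²·K)

U = 1/R = 1/7.33 = 0.13643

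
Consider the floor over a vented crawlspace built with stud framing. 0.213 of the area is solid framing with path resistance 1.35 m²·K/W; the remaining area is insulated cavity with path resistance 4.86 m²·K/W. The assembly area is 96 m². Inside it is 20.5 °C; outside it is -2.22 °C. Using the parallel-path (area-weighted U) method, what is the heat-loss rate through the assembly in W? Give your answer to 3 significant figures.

697 W

U_eff = 0.787/4.86 + 0.213/1.35 = 0.1619 + 0.1578 = 0.3197
R_eff = 1/U_eff = 3.128 m²·K/W
Q = 96 × (20.5 − (-2.22)) / 3.128 = 697.3 W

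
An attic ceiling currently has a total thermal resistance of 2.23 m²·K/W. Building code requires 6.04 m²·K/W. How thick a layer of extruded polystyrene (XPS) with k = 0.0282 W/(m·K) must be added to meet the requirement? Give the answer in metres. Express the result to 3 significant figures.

ΔR = 6.04 − 2.23 = 3.81 m²·K/W
L = ΔR × k = 3.81 × 0.0282 = 0.1074 m

0.107 m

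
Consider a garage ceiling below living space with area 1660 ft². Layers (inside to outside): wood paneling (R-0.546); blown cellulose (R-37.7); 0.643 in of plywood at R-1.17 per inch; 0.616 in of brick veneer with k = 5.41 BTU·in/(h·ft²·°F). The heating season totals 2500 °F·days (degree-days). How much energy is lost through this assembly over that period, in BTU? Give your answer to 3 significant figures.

2550000 BTU

0.643 × 1.17 = 0.7523
0.616/5.41 = 0.1139
R_total = 0.546 + 37.7 + 0.7523 + 0.1139 = 39.11 ft²·°F·h/BTU
E = A × HDD × 24 / R = 1660 × 2500 × 24 / 39.11 = 2547000 BTU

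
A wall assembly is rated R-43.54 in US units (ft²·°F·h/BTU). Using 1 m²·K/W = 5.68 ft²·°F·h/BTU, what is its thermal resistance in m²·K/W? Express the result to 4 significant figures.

7.665 m²·K/W

R_SI = 43.54/5.68 = 7.6655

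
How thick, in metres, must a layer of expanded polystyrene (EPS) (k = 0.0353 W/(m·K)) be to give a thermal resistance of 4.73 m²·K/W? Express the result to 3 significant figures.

0.167 m

L = R·k = 4.73 × 0.0353 = 0.167 m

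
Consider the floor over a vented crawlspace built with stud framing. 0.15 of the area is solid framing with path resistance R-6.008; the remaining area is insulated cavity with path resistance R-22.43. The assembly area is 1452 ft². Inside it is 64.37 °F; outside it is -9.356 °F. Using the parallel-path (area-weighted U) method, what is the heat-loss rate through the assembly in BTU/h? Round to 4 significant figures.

U_eff = 0.85/22.43 + 0.15/6.008 = 0.037896 + 0.024967 = 0.062862
R_eff = 1/U_eff = 15.908 ft²·°F·h/BTU
Q = 1452 × (64.37 − (-9.356)) / 15.908 = 6729.4 BTU/h

6729 BTU/h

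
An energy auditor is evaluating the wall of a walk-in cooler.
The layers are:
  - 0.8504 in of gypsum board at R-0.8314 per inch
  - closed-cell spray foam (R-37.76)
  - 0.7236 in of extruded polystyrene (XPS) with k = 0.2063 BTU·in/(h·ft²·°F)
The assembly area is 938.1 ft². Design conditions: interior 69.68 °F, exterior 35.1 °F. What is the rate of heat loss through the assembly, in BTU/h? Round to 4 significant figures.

0.8504 × 0.8314 = 0.70702
0.7236/0.2063 = 3.5075
R_total = 0.70702 + 37.76 + 3.5075 = 41.975 ft²·°F·h/BTU
Q = A·ΔT/R = 938.1 × (69.68 − 35.1) / 41.975 = 772.84 BTU/h

772.8 BTU/h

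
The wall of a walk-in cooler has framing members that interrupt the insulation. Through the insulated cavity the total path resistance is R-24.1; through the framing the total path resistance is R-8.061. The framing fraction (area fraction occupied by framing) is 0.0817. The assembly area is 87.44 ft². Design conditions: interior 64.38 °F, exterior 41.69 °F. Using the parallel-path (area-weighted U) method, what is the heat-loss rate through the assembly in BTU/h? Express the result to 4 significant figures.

95.71 BTU/h

U_eff = 0.9183/24.1 + 0.0817/8.061 = 0.038104 + 0.010135 = 0.048239
R_eff = 1/U_eff = 20.73 ft²·°F·h/BTU
Q = 87.44 × (64.38 − 41.69) / 20.73 = 95.707 BTU/h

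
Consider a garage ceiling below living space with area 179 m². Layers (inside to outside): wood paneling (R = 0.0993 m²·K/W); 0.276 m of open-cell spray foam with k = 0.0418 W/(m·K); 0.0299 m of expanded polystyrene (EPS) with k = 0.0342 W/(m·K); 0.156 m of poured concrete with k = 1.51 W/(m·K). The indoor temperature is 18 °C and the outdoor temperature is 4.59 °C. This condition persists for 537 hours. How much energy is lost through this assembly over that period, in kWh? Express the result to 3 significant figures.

0.276/0.0418 = 6.603
0.0299/0.0342 = 0.8743
0.156/1.51 = 0.1033
R_total = 0.0993 + 6.603 + 0.8743 + 0.1033 = 7.68 m²·K/W
Q = 179 × (18 − 4.59) / 7.68 = 312.6 W
E = 312.6 W × 537 h / 1000 = 167.8 kWh

168 kWh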